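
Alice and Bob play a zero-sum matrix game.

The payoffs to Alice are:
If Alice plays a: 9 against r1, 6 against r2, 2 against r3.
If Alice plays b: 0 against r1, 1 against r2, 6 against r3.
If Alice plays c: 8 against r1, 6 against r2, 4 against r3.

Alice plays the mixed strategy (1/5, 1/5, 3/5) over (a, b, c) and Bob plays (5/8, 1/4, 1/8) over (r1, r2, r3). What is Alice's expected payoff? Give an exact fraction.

47/8

Against (5/8, 1/4, 1/8), each row's expected payoff is a: 59/8; b: 1; c: 7.
Taking the (1/5, 1/5, 3/5)-weighted average: (1/5)·(59/8) + (1/5)·(1) + (3/5)·(7) = 47/8.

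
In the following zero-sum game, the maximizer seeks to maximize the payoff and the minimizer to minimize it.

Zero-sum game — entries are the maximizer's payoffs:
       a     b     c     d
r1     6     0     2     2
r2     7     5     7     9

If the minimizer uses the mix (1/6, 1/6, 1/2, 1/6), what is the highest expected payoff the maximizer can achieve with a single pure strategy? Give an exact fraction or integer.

7

r1: (6)·(1/6) + (0)·(1/6) + (2)·(1/2) + (2)·(1/6) = 7/3.
r2: (7)·(1/6) + (5)·(1/6) + (7)·(1/2) + (9)·(1/6) = 7.
The best pure response is r2 with expected payoff 7.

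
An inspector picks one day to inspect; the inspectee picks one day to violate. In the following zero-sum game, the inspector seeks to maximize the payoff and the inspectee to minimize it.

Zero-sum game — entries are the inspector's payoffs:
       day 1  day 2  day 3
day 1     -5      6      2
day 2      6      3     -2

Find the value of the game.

Column day 2 is strictly dominated by day 3 for the inspectee (it gives the inspector more in every row).
The remaining 2×2 game on (day 1, day 2) × (day 1, day 3) has no saddle point. Let the inspector play day 1 with probability p; indifference gives −5p + 6(1−p) = 2p − 2(1−p), so p = 8/15.
Similarly the inspectee's optimal q on day 1 is 4/15, and the value is -5·(4/15) + (2)·(11/15) = 2/15.

2/15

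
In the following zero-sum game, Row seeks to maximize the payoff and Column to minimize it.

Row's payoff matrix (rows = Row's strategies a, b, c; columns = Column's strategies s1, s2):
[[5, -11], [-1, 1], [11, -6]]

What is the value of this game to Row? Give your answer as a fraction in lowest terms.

Row a is strictly dominated by row c, so Row never plays it.
The remaining 2×2 game on (b, c) × (s1, s2) has no saddle point. Let Row play b with probability p; indifference gives −p + 11(1−p) = p − 6(1−p), so p = 17/19.
Similarly Column's optimal q on s1 is 7/19, and the value is -1·(7/19) + (1)·(12/19) = 5/19.

5/19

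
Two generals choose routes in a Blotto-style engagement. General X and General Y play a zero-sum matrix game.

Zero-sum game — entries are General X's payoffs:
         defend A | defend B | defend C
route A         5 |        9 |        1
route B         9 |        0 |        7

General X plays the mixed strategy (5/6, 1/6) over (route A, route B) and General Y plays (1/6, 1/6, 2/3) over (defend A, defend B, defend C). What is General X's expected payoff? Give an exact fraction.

Against (1/6, 1/6, 2/3), each row's expected payoff is route A: 3; route B: 37/6.
Taking the (5/6, 1/6)-weighted average: (5/6)·(3) + (1/6)·(37/6) = 127/36.

127/36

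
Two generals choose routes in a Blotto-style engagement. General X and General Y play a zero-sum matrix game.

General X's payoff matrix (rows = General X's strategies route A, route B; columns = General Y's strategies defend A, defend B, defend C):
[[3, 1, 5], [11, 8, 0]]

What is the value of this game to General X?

10/3

Column defend A is strictly dominated by defend B for General Y (it gives General X more in every row).
The remaining 2×2 game on (route A, route B) × (defend B, defend C) has no saddle point. Let General X play route A with probability p; indifference gives p + 8(1−p) = 5p, so p = 2/3.
Similarly General Y's optimal q on defend B is 5/12, and the value is 1·(5/12) + (5)·(7/12) = 10/3.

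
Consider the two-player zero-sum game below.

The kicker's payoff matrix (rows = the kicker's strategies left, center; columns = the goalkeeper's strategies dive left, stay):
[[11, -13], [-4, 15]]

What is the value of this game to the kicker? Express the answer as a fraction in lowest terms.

Row minima are -13 and -4, so the kicker's maximin is -4; column maxima are 11 and 15, so the goalkeeper's minimax is 11. These differ, so the equilibrium is in mixed strategies.
Let the kicker play left with probability p. The goalkeeper is indifferent when 11p − 4(1−p) = −13p + 15(1−p), giving p = 19/43.
Let the goalkeeper play dive left with probability q. The kicker is indifferent when 11q − 13(1−q) = −4q + 15(1−q), giving q = 28/43.
The value is 11·(28/43) + (-13)·(15/43) = 113/43.

113/43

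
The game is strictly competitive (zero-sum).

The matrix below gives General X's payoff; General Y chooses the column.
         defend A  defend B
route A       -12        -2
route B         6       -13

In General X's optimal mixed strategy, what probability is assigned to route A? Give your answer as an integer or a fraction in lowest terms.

Row minima are -12 and -13, so General X's maximin is -12; column maxima are 6 and -2, so General Y's minimax is -2. These differ, so the equilibrium is in mixed strategies.
Let General X play route A with probability p. General Y is indifferent when −12p + 6(1−p) = −2p − 13(1−p), giving p = 19/29.

19/29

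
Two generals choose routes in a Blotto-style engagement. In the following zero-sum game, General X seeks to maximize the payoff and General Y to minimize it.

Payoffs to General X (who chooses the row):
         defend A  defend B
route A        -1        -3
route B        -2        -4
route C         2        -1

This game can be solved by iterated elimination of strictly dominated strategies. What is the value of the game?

-1

Row route A is strictly dominated by row route C (2>-1, -1>-3); eliminate route A.
Row route B is strictly dominated by row route C (2>-2, -1>-4); eliminate route B.
Column defend A is strictly dominated by defend B for General Y (-1<2); eliminate defend A.
Only (route C, defend B) remains, with payoff -1.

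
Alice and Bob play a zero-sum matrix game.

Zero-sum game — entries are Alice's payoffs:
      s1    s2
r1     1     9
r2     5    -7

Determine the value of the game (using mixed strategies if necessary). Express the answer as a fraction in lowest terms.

Row minima are 1 and -7, so Alice's maximin is 1; column maxima are 5 and 9, so Bob's minimax is 5. These differ, so the equilibrium is in mixed strategies.
Let Alice play r1 with probability p. Bob is indifferent when p + 5(1−p) = 9p − 7(1−p), giving p = 3/5.
Let Bob play s1 with probability q. Alice is indifferent when q + 9(1−q) = 5q − 7(1−q), giving q = 4/5.
The value is 1·(4/5) + (9)·(1/5) = 13/5.

13/5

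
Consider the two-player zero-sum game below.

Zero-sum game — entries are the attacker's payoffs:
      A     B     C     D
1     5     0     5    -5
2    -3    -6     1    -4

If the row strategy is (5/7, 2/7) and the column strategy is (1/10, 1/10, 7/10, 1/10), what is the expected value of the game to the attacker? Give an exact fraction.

Against (1/10, 1/10, 7/10, 1/10), each row's expected payoff is 1: 7/2; 2: -3/5.
Taking the (5/7, 2/7)-weighted average: (5/7)·(7/2) + (2/7)·(-3/5) = 163/70.

163/70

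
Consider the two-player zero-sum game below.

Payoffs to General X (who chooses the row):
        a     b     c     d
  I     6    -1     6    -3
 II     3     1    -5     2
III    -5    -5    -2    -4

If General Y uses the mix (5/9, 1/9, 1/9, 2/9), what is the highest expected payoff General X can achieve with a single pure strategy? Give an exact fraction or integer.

I: (6)·(5/9) + (-1)·(1/9) + (6)·(1/9) + (-3)·(2/9) = 29/9.
II: (3)·(5/9) + (1)·(1/9) + (-5)·(1/9) + (2)·(2/9) = 5/3.
III: (-5)·(5/9) + (-5)·(1/9) + (-2)·(1/9) + (-4)·(2/9) = -40/9.
The best pure response is I with expected payoff 29/9.

29/9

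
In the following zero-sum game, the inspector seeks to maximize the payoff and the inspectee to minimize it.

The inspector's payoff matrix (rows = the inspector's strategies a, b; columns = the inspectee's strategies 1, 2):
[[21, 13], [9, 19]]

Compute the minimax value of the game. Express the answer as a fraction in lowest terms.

47/3

Row minima are 13 and 9, so the inspector's maximin is 13; column maxima are 21 and 19, so the inspectee's minimax is 19. These differ, so the equilibrium is in mixed strategies.
Let the inspector play a with probability p. The inspectee is indifferent when 21p + 9(1−p) = 13p + 19(1−p), giving p = 5/9.
Let the inspectee play 1 with probability q. The inspector is indifferent when 21q + 13(1−q) = 9q + 19(1−q), giving q = 1/3.
The value is 21·(1/3) + (13)·(2/3) = 47/3.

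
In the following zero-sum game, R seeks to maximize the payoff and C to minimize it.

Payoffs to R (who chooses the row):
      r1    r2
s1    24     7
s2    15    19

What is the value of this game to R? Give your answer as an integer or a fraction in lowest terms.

117/7

Row minima are 7 and 15, so R's maximin is 15; column maxima are 24 and 19, so C's minimax is 19. These differ, so the equilibrium is in mixed strategies.
Let R play s1 with probability p. C is indifferent when 24p + 15(1−p) = 7p + 19(1−p), giving p = 4/21.
Let C play r1 with probability q. R is indifferent when 24q + 7(1−q) = 15q + 19(1−q), giving q = 4/7.
The value is 24·(4/7) + (7)·(3/7) = 117/7.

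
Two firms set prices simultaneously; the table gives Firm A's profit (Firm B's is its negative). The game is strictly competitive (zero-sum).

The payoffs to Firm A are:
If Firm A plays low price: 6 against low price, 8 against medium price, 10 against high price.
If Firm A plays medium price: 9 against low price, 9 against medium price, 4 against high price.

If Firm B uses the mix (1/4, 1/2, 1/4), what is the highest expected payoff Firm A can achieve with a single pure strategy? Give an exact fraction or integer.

8

low price: (6)·(1/4) + (8)·(1/2) + (10)·(1/4) = 8.
medium price: (9)·(1/4) + (9)·(1/2) + (4)·(1/4) = 31/4.
The best pure response is low price with expected payoff 8.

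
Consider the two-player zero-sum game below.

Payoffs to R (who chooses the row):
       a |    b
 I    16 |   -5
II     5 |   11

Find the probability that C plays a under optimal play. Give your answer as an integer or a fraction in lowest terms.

Row minima are -5 and 5, so R's maximin is 5; column maxima are 16 and 11, so C's minimax is 11. These differ, so the equilibrium is in mixed strategies.
Let C play a with probability q. R is indifferent when 16q − 5(1−q) = 5q + 11(1−q), giving q = 16/27.

16/27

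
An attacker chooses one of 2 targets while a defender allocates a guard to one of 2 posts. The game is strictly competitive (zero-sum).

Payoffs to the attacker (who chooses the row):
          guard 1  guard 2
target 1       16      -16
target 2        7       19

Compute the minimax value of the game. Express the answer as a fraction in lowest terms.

Row minima are -16 and 7, so the attacker's maximin is 7; column maxima are 16 and 19, so the defender's minimax is 16. These differ, so the equilibrium is in mixed strategies.
Let the attacker play target 1 with probability p. The defender is indifferent when 16p + 7(1−p) = −16p + 19(1−p), giving p = 3/11.
Let the defender play guard 1 with probability q. The attacker is indifferent when 16q − 16(1−q) = 7q + 19(1−q), giving q = 35/44.
The value is 16·(35/44) + (-16)·(9/44) = 104/11.

104/11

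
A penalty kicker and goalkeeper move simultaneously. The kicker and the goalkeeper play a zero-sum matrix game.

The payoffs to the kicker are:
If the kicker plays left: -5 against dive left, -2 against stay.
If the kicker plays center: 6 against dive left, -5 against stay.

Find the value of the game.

Row minima are -5 and -5, so the kicker's maximin is -5; column maxima are 6 and -2, so the goalkeeper's minimax is -2. These differ, so the equilibrium is in mixed strategies.
Let the kicker play left with probability p. The goalkeeper is indifferent when −5p + 6(1−p) = −2p − 5(1−p), giving p = 11/14.
Let the goalkeeper play dive left with probability q. The kicker is indifferent when −5q − 2(1−q) = 6q − 5(1−q), giving q = 3/14.
The value is -5·(3/14) + (-2)·(11/14) = -37/14.

-37/14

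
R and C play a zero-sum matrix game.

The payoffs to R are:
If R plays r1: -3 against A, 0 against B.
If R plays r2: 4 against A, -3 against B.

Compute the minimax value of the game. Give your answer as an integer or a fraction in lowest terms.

Row minima are -3 and -3, so R's maximin is -3; column maxima are 4 and 0, so C's minimax is 0. These differ, so the equilibrium is in mixed strategies.
Let R play r1 with probability p. C is indifferent when −3p + 4(1−p) = −3(1−p), giving p = 7/10.
Let C play A with probability q. R is indifferent when −3q = 4q − 3(1−q), giving q = 3/10.
The value is -3·(3/10) + (0)·(7/10) = -9/10.

-9/10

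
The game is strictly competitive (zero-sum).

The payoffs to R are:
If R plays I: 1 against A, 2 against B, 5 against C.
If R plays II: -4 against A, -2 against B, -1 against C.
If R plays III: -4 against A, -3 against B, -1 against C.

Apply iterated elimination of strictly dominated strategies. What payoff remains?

1

Column B is strictly dominated by A for C (1<2, -4<-2, -4<-3); eliminate B.
Row II is strictly dominated by row I (1>-4, 5>-1); eliminate II.
Row III is strictly dominated by row I (1>-4, 5>-1); eliminate III.
Column C is strictly dominated by A for C (1<5); eliminate C.
Only (I, A) remains, with payoff 1.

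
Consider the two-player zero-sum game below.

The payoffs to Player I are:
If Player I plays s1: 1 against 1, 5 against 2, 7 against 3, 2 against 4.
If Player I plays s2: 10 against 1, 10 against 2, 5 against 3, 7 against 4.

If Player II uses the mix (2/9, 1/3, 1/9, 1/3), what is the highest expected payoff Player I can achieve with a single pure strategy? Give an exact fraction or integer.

s1: (1)·(2/9) + (5)·(1/3) + (7)·(1/9) + (2)·(1/3) = 10/3.
s2: (10)·(2/9) + (10)·(1/3) + (5)·(1/9) + (7)·(1/3) = 76/9.
The best pure response is s2 with expected payoff 76/9.

76/9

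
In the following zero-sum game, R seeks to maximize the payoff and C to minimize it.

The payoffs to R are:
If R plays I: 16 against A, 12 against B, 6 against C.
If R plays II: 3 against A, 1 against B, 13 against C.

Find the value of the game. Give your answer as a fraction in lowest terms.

25/3

Column A is strictly dominated by B for C (it gives R more in every row).
The remaining 2×2 game on (I, II) × (B, C) has no saddle point. Let R play I with probability p; indifference gives 12p + (1−p) = 6p + 13(1−p), so p = 2/3.
Similarly C's optimal q on B is 7/18, and the value is 12·(7/18) + (6)·(11/18) = 25/3.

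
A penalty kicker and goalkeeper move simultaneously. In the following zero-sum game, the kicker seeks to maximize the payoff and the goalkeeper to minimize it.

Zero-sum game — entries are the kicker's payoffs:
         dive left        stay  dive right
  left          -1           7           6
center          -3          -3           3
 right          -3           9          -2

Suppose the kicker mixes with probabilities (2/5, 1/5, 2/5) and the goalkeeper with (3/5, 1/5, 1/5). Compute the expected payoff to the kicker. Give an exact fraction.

7/25

Against (3/5, 1/5, 1/5), each row's expected payoff is left: 2; center: -9/5; right: -2/5.
Taking the (2/5, 1/5, 2/5)-weighted average: (2/5)·(2) + (1/5)·(-9/5) + (2/5)·(-2/5) = 7/25.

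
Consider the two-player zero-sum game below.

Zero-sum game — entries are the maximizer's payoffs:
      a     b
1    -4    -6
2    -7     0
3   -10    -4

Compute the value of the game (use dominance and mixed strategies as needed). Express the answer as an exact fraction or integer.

-14/3

Row 3 is strictly dominated by row 2, so the maximizer never plays it.
The remaining 2×2 game on (1, 2) × (a, b) has no saddle point. Let the maximizer play 1 with probability p; indifference gives −4p − 7(1−p) = −6p, so p = 7/9.
Similarly the minimizer's optimal q on a is 2/3, and the value is -4·(2/3) + (-6)·(1/3) = -14/3.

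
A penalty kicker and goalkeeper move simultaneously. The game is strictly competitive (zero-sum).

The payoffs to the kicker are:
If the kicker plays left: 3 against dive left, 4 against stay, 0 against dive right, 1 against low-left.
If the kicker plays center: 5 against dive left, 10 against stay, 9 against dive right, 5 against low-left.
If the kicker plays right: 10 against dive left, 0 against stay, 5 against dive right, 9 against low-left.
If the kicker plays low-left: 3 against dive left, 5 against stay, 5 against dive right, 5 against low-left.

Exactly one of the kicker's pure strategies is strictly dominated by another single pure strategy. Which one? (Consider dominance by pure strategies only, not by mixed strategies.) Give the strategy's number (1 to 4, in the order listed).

Compare left with center: 5 > 3, 10 > 4, 9 > 0, 5 > 1.
So center strictly dominates left for the kicker; left is strictly dominated.

1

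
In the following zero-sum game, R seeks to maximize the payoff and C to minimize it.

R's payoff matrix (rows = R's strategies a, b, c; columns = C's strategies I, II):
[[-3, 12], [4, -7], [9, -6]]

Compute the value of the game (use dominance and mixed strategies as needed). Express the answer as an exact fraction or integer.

Row b is strictly dominated by row c, so R never plays it.
The remaining 2×2 game on (a, c) × (I, II) has no saddle point. Let R play a with probability p; indifference gives −3p + 9(1−p) = 12p − 6(1−p), so p = 1/2.
Similarly C's optimal q on I is 3/5, and the value is -3·(3/5) + (12)·(2/5) = 3.

3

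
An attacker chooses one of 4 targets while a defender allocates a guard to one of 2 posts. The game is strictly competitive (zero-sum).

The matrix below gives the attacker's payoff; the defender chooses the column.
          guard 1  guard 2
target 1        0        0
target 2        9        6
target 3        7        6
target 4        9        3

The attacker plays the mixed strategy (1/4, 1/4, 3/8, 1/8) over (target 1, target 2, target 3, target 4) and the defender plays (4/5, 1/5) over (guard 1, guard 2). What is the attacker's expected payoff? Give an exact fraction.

45/8

Against (4/5, 1/5), each row's expected payoff is target 1: 0; target 2: 42/5; target 3: 34/5; target 4: 39/5.
Taking the (1/4, 1/4, 3/8, 1/8)-weighted average: (1/4)·(0) + (1/4)·(42/5) + (3/8)·(34/5) + (1/8)·(39/5) = 45/8.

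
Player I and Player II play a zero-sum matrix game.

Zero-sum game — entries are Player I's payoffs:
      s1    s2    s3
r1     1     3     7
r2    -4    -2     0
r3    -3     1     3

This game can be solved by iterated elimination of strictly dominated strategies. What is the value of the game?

Row r2 is strictly dominated by row r1 (1>-4, 3>-2, 7>0); eliminate r2.
Column s2 is strictly dominated by s1 for Player II (1<3, -3<1); eliminate s2.
Row r3 is strictly dominated by row r1 (1>-3, 7>3); eliminate r3.
Column s3 is strictly dominated by s1 for Player II (1<7); eliminate s3.
Only (r1, s1) remains, with payoff 1.

1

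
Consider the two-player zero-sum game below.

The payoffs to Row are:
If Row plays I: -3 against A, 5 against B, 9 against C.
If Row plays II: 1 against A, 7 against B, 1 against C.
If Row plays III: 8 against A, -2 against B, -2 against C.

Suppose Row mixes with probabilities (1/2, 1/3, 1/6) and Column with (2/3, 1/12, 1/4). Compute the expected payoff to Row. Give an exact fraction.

29/18

Against (2/3, 1/12, 1/4), each row's expected payoff is I: 2/3; II: 3/2; III: 14/3.
Taking the (1/2, 1/3, 1/6)-weighted average: (1/2)·(2/3) + (1/3)·(3/2) + (1/6)·(14/3) = 29/18.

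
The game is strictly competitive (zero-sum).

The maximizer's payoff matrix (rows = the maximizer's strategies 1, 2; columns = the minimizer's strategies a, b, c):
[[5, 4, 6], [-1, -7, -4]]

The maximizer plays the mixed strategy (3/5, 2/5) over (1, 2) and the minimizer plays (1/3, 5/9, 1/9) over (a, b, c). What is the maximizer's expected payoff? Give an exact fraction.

Against (1/3, 5/9, 1/9), each row's expected payoff is 1: 41/9; 2: -14/3.
Taking the (3/5, 2/5)-weighted average: (3/5)·(41/9) + (2/5)·(-14/3) = 13/15.

13/15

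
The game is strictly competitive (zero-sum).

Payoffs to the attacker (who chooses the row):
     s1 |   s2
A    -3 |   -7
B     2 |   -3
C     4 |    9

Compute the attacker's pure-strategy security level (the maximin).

The worst-case payoff for each row is A: -7, B: -3, C: 4.
The best of these is 4.

4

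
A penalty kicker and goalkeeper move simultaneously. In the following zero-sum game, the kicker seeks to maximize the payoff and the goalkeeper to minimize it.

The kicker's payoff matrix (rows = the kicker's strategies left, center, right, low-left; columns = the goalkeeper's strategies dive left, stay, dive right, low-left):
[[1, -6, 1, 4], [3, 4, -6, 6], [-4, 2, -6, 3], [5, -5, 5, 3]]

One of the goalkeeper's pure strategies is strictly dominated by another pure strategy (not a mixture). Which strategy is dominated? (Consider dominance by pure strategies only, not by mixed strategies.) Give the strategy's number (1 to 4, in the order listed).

4

The goalkeeper prefers columns that give the kicker less. Compare low-left with stay: -6 < 4, 4 < 6, 2 < 3, -5 < 3.
So stay strictly dominates low-left for the goalkeeper; low-left is strictly dominated.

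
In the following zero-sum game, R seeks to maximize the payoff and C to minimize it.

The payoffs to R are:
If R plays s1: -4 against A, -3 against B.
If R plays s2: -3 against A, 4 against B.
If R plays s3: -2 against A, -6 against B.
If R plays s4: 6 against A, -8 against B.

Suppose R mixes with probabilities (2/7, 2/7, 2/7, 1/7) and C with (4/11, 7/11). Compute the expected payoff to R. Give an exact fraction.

Against (4/11, 7/11), each row's expected payoff is s1: -37/11; s2: 16/11; s3: -50/11; s4: -32/11.
Taking the (2/7, 2/7, 2/7, 1/7)-weighted average: (2/7)·(-37/11) + (2/7)·(16/11) + (2/7)·(-50/11) + (1/7)·(-32/11) = -174/77.

-174/77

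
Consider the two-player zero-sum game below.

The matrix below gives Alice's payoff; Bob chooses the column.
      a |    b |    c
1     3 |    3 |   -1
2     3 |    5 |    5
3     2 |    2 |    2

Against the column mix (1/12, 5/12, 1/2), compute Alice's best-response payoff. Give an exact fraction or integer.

1: (3)·(1/12) + (3)·(5/12) + (-1)·(1/2) = 1.
2: (3)·(1/12) + (5)·(5/12) + (5)·(1/2) = 29/6.
3: (2)·(1/12) + (2)·(5/12) + (2)·(1/2) = 2.
The best pure response is 2 with expected payoff 29/6.

29/6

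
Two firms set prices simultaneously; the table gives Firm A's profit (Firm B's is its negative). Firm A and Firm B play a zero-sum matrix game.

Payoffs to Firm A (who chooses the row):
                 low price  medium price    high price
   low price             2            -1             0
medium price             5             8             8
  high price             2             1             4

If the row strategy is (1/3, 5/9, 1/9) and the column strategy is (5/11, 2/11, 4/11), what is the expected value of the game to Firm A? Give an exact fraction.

139/33

Against (5/11, 2/11, 4/11), each row's expected payoff is low price: 8/11; medium price: 73/11; high price: 28/11.
Taking the (1/3, 5/9, 1/9)-weighted average: (1/3)·(8/11) + (5/9)·(73/11) + (1/9)·(28/11) = 139/33.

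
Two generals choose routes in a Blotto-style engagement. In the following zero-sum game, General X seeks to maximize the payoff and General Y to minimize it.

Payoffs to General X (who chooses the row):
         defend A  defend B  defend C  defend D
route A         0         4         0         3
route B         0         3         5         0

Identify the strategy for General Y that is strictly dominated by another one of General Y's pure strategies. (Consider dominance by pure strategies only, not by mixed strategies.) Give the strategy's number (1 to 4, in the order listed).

2

General Y prefers columns that give General X less. Compare defend B with defend A: 0 < 4, 0 < 3.
So defend A strictly dominates defend B for General Y; defend B is strictly dominated.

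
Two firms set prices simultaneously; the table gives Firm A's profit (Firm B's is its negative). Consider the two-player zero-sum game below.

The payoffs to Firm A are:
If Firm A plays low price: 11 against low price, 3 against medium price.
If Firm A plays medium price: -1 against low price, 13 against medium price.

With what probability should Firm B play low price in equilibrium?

Row minima are 3 and -1, so Firm A's maximin is 3; column maxima are 11 and 13, so Firm B's minimax is 11. These differ, so the equilibrium is in mixed strategies.
Let Firm B play low price with probability q. Firm A is indifferent when 11q + 3(1−q) = −q + 13(1−q), giving q = 5/11.

5/11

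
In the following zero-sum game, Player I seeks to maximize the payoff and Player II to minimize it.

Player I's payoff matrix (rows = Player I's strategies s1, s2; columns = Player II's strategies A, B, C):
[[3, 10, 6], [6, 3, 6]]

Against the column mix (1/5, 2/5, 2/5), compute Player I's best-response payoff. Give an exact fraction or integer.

7

s1: (3)·(1/5) + (10)·(2/5) + (6)·(2/5) = 7.
s2: (6)·(1/5) + (3)·(2/5) + (6)·(2/5) = 24/5.
The best pure response is s1 with expected payoff 7.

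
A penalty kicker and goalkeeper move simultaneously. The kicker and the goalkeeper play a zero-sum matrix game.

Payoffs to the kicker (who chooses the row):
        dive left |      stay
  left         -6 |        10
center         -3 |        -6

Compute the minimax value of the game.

Row minima are -6 and -6, so the kicker's maximin is -6; column maxima are -3 and 10, so the goalkeeper's minimax is -3. These differ, so the equilibrium is in mixed strategies.
Let the kicker play left with probability p. The goalkeeper is indifferent when −6p − 3(1−p) = 10p − 6(1−p), giving p = 3/19.
Let the goalkeeper play dive left with probability q. The kicker is indifferent when −6q + 10(1−q) = −3q − 6(1−q), giving q = 16/19.
The value is -6·(16/19) + (10)·(3/19) = -66/19.

-66/19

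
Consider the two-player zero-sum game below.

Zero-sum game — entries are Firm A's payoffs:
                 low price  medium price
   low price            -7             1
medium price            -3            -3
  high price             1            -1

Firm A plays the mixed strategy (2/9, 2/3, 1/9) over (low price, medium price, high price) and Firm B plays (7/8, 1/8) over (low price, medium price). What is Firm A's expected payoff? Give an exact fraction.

-13/4

Against (7/8, 1/8), each row's expected payoff is low price: -6; medium price: -3; high price: 3/4.
Taking the (2/9, 2/3, 1/9)-weighted average: (2/9)·(-6) + (2/3)·(-3) + (1/9)·(3/4) = -13/4.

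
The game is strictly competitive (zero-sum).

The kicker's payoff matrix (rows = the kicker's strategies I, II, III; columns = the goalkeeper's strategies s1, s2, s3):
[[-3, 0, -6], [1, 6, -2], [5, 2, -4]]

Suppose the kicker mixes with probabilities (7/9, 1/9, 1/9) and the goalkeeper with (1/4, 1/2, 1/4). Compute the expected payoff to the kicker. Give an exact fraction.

-47/36

Against (1/4, 1/2, 1/4), each row's expected payoff is I: -9/4; II: 11/4; III: 5/4.
Taking the (7/9, 1/9, 1/9)-weighted average: (7/9)·(-9/4) + (1/9)·(11/4) + (1/9)·(5/4) = -47/36.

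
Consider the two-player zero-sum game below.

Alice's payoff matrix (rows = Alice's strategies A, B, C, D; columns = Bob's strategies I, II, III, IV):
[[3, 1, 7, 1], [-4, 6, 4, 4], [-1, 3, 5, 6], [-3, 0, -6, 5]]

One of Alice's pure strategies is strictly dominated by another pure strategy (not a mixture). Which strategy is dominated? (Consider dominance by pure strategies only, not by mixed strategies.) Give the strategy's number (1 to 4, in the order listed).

4

Compare D with C: -1 > -3, 3 > 0, 5 > -6, 6 > 5.
So C strictly dominates D for Alice; D is strictly dominated.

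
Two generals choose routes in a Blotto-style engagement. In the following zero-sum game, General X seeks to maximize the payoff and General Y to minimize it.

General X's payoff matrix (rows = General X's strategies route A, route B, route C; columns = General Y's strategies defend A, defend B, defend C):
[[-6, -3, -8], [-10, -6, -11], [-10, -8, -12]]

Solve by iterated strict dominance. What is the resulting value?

-8

Column defend B is strictly dominated by defend A for General Y (-6<-3, -10<-6, -10<-8); eliminate defend B.
Row route C is strictly dominated by row route A (-6>-10, -8>-12); eliminate route C.
Column defend A is strictly dominated by defend C for General Y (-8<-6, -11<-10); eliminate defend A.
Row route B is strictly dominated by row route A (-8>-11); eliminate route B.
Only (route A, defend C) remains, with payoff -8.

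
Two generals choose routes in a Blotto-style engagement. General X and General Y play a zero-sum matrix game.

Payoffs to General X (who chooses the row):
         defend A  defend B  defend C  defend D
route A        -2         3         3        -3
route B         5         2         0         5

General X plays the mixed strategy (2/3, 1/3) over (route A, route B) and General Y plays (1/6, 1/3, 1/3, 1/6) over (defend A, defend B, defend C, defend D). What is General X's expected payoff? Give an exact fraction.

Against (1/6, 1/3, 1/3, 1/6), each row's expected payoff is route A: 7/6; route B: 7/3.
Taking the (2/3, 1/3)-weighted average: (2/3)·(7/6) + (1/3)·(7/3) = 14/9.

14/9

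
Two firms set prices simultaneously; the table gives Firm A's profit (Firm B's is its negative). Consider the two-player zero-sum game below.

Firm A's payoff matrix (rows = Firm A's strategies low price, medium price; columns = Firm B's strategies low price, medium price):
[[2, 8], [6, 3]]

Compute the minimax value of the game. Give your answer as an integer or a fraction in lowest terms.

Row minima are 2 and 3, so Firm A's maximin is 3; column maxima are 6 and 8, so Firm B's minimax is 6. These differ, so the equilibrium is in mixed strategies.
Let Firm A play low price with probability p. Firm B is indifferent when 2p + 6(1−p) = 8p + 3(1−p), giving p = 1/3.
Let Firm B play low price with probability q. Firm A is indifferent when 2q + 8(1−q) = 6q + 3(1−q), giving q = 5/9.
The value is 2·(5/9) + (8)·(4/9) = 14/3.

14/3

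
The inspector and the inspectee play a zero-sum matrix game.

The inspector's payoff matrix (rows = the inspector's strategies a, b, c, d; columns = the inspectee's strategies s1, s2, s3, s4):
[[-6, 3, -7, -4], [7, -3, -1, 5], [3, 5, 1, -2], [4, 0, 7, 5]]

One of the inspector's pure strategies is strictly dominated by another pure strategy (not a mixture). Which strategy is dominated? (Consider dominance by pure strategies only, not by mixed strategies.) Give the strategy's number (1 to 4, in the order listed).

1

Compare a with c: 3 > -6, 5 > 3, 1 > -7, -2 > -4.
So c strictly dominates a for the inspector; a is strictly dominated.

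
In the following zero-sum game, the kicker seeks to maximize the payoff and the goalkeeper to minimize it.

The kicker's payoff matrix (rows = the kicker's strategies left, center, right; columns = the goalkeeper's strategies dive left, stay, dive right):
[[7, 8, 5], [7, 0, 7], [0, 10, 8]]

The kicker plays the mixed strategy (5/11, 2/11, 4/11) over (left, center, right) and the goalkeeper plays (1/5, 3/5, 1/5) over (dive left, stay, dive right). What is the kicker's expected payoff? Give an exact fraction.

72/11

Against (1/5, 3/5, 1/5), each row's expected payoff is left: 36/5; center: 14/5; right: 38/5.
Taking the (5/11, 2/11, 4/11)-weighted average: (5/11)·(36/5) + (2/11)·(14/5) + (4/11)·(38/5) = 72/11.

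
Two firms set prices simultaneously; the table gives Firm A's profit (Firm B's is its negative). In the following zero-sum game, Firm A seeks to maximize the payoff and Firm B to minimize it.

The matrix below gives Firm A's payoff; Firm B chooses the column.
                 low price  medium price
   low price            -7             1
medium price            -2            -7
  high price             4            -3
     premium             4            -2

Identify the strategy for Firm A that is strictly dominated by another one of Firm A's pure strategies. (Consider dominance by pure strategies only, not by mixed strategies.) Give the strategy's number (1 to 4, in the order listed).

2

Compare medium price with high price: 4 > -2, -3 > -7.
So high price strictly dominates medium price for Firm A; medium price is strictly dominated.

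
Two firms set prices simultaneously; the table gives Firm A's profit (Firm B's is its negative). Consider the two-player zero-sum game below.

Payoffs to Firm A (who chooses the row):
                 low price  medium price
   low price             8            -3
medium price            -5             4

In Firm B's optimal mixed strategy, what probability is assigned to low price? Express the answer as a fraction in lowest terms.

Row minima are -3 and -5, so Firm A's maximin is -3; column maxima are 8 and 4, so Firm B's minimax is 4. These differ, so the equilibrium is in mixed strategies.
Let Firm B play low price with probability q. Firm A is indifferent when 8q − 3(1−q) = −5q + 4(1−q), giving q = 7/20.

7/20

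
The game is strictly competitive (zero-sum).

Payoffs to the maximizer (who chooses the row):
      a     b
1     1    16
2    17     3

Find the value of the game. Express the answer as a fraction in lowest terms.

Row minima are 1 and 3, so the maximizer's maximin is 3; column maxima are 17 and 16, so the minimizer's minimax is 16. These differ, so the equilibrium is in mixed strategies.
Let the maximizer play 1 with probability p. The minimizer is indifferent when p + 17(1−p) = 16p + 3(1−p), giving p = 14/29.
Let the minimizer play a with probability q. The maximizer is indifferent when q + 16(1−q) = 17q + 3(1−q), giving q = 13/29.
The value is 1·(13/29) + (16)·(16/29) = 269/29.

269/29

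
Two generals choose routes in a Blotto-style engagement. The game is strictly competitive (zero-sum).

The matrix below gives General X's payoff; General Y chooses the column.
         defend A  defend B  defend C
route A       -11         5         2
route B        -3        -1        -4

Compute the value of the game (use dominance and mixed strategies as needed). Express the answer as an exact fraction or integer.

-25/7

Column defend B is strictly dominated by defend C for General Y (it gives General X more in every row).
The remaining 2×2 game on (route A, route B) × (defend A, defend C) has no saddle point. Let General X play route A with probability p; indifference gives −11p − 3(1−p) = 2p − 4(1−p), so p = 1/14.
Similarly General Y's optimal q on defend A is 3/7, and the value is -11·(3/7) + (2)·(4/7) = -25/7.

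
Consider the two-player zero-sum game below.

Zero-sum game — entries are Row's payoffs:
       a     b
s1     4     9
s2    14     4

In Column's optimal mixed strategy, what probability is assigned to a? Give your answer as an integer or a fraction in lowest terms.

1/3

Row minima are 4 and 4, so Row's maximin is 4; column maxima are 14 and 9, so Column's minimax is 9. These differ, so the equilibrium is in mixed strategies.
Let Column play a with probability q. Row is indifferent when 4q + 9(1−q) = 14q + 4(1−q), giving q = 1/3.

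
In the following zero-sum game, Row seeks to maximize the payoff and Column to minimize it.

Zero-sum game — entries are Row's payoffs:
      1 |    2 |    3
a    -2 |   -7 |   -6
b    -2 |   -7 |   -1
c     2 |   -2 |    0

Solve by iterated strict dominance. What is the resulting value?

-2

Column 3 is strictly dominated by 2 for Column (-7<-6, -7<-1, -2<0); eliminate 3.
Column 1 is strictly dominated by 2 for Column (-7<-2, -7<-2, -2<2); eliminate 1.
Row a is strictly dominated by row c (-2>-7); eliminate a.
Row b is strictly dominated by row c (-2>-7); eliminate b.
Only (c, 2) remains, with payoff -2.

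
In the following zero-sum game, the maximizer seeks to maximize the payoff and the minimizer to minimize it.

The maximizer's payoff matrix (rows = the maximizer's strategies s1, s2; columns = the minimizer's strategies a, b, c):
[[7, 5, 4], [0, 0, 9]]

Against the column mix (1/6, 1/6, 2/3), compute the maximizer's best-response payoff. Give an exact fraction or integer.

6

s1: (7)·(1/6) + (5)·(1/6) + (4)·(2/3) = 14/3.
s2: (0)·(1/6) + (0)·(1/6) + (9)·(2/3) = 6.
The best pure response is s2 with expected payoff 6.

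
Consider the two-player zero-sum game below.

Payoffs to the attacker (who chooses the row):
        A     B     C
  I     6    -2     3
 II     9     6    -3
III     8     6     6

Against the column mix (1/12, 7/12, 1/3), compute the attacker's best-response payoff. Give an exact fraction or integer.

I: (6)·(1/12) + (-2)·(7/12) + (3)·(1/3) = 1/3.
II: (9)·(1/12) + (6)·(7/12) + (-3)·(1/3) = 13/4.
III: (8)·(1/12) + (6)·(7/12) + (6)·(1/3) = 37/6.
The best pure response is III with expected payoff 37/6.

37/6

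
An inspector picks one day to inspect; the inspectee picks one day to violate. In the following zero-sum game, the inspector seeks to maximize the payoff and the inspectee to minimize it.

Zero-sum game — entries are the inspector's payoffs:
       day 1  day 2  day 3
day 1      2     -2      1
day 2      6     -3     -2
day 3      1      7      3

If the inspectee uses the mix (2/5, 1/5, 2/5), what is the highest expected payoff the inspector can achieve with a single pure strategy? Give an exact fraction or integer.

3

day 1: (2)·(2/5) + (-2)·(1/5) + (1)·(2/5) = 4/5.
day 2: (6)·(2/5) + (-3)·(1/5) + (-2)·(2/5) = 1.
day 3: (1)·(2/5) + (7)·(1/5) + (3)·(2/5) = 3.
The best pure response is day 3 with expected payoff 3.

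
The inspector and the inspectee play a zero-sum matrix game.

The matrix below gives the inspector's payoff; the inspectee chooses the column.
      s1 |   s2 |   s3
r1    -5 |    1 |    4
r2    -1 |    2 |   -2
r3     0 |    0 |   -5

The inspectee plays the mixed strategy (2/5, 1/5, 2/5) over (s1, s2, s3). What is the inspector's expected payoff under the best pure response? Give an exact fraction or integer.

-1/5

r1: (-5)·(2/5) + (1)·(1/5) + (4)·(2/5) = -1/5.
r2: (-1)·(2/5) + (2)·(1/5) + (-2)·(2/5) = -4/5.
r3: (0)·(2/5) + (0)·(1/5) + (-5)·(2/5) = -2.
The best pure response is r1 with expected payoff -1/5.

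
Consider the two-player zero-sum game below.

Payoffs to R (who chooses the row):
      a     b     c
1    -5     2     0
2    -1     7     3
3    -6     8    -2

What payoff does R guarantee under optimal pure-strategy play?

-1

Row minima: -5, -1, -6 → R's maximin is -1.
Column maxima: -1, 8, 3 → C's minimax is -1.
They coincide at (2, a), so the value is -1.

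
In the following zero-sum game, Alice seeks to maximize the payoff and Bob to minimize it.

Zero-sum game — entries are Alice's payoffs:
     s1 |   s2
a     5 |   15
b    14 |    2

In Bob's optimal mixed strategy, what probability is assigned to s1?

13/22

Row minima are 5 and 2, so Alice's maximin is 5; column maxima are 14 and 15, so Bob's minimax is 14. These differ, so the equilibrium is in mixed strategies.
Let Bob play s1 with probability q. Alice is indifferent when 5q + 15(1−q) = 14q + 2(1−q), giving q = 13/22.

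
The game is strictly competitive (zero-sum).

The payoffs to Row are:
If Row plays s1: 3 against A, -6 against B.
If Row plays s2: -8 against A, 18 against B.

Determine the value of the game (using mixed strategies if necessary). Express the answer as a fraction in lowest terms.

Row minima are -6 and -8, so Row's maximin is -6; column maxima are 3 and 18, so Column's minimax is 3. These differ, so the equilibrium is in mixed strategies.
Let Row play s1 with probability p. Column is indifferent when 3p − 8(1−p) = −6p + 18(1−p), giving p = 26/35.
Let Column play A with probability q. Row is indifferent when 3q − 6(1−q) = −8q + 18(1−q), giving q = 24/35.
The value is 3·(24/35) + (-6)·(11/35) = 6/35.

6/35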